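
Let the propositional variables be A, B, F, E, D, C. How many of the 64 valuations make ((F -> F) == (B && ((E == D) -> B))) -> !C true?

48

Initial set: {(((F -> F) == (B && ((E == D) -> B))) -> !C)}.
(((F -> F) == (B && ((E == D) -> B))) -> !C): β-rule — branch into !((F -> F) == (B && ((E == D) -> B)))  //  !C.
  branch 1 (add !((F -> F) == (B && ((E == D) -> B)))):
    !((F -> F) == (B && ((E == D) -> B))): β-rule — branch into (F -> F), !(B && ((E == D) -> B))  //  !(F -> F), (B && ((E == D) -> B)).
      branch 1.1 (add (F -> F), !(B && ((E == D) -> B))):
        (F -> F): β-rule — branch into !F  //  F.
          branch 1.1.1 (add !F):
            !(B && ((E == D) -> B)): β-rule — branch into !B  //  !((E == D) -> B).
              branch 1.1.1.1 (add !B):
                ○ open, literals {B=false, F=false}.
              branch 1.1.1.2 (add !((E == D) -> B)):
                !((E == D) -> B): α-rule — add (E == D), !B.
                (E == D): β-rule — branch into E, D  //  !E, !D.
                  branch 1.1.1.2.1 (add E, D):
                    ○ open, literals {B=false, D=true, E=true, F=false}.
                  branch 1.1.1.2.2 (add !E, !D):
                    ○ open, literals {B=false, D=false, E=false, F=false}.
          branch 1.1.2 (add F):
            !(B && ((E == D) -> B)): β-rule — branch into !B  //  !((E == D) -> B).
              branch 1.1.2.1 (add !B):
                ○ open, literals {B=false, F=true}.
              branch 1.1.2.2 (add !((E == D) -> B)):
                !((E == D) -> B): α-rule — add (E == D), !B.
                (E == D): β-rule — branch into E, D  //  !E, !D.
                  branch 1.1.2.2.1 (add E, D):
                    ○ open, literals {B=false, D=true, E=true, F=true}.
                  branch 1.1.2.2.2 (add !E, !D):
                    ○ open, literals {B=false, D=false, E=false, F=true}.
      branch 1.2 (add !(F -> F), (B && ((E == D) -> B))):
        !(F -> F): α-rule — add F, !F.
        × closes — contains both F and !F.
  branch 2 (add !C):
    ○ open, literals {C=false}.
1 branch closed, 7 open.
Each open branch fixes some atoms; the unmentioned ones are free. Counting distinct full assignments: branch {B=false, F=false} (A, E, D, C) contributes 16 new; branch {B=false, D=true, E=true, F=false} (A, C) contributes 0 new; branch {B=false, D=false, E=false, F=false} (A, C) contributes 0 new; branch {B=false, F=true} (A, E, D, C) contributes 16 new; branch {B=false, D=true, E=true, F=true} (A, C) contributes 0 new; branch {B=false, D=false, E=false, F=true} (A, C) contributes 0 new; branch {C=false} (A, B, F, E, D) contributes 16 new. Total: 48.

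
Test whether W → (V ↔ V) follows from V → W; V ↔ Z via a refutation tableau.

Initial set: {(V → W); (V ↔ Z); ¬(W → (V ↔ V))}.
¬(W → (V ↔ V)): α-rule — add W, ¬(V ↔ V).
(V → W): β-rule — branch into ¬V  //  W.
  branch 1 (add ¬V):
    (V ↔ Z): β-rule — branch into V, Z  //  ¬V, ¬Z.
      branch 1.1 (add V, Z):
        × closes — contains both V and ¬V.
      branch 1.2 (add ¬V, ¬Z):
        ¬(V ↔ V): β-rule — branch into V, ¬V  //  ¬V, V.
          branch 1.2.1 (add V, ¬V):
            × closes — contains both V and ¬V.
          branch 1.2.2 (add ¬V, V):
            × closes — contains both V and ¬V.
  branch 2 (add W):
    (V ↔ Z): β-rule — branch into V, Z  //  ¬V, ¬Z.
      branch 2.1 (add V, Z):
        ¬(V ↔ V): β-rule — branch into V, ¬V  //  ¬V, V.
          branch 2.1.1 (add V, ¬V):
            × closes — contains both V and ¬V.
          branch 2.1.2 (add ¬V, V):
            × closes — contains both V and ¬V.
      branch 2.2 (add ¬V, ¬Z):
        ¬(V ↔ V): β-rule — branch into V, ¬V  //  ¬V, V.
          branch 2.2.1 (add V, ¬V):
            × closes — contains both V and ¬V.
          branch 2.2.2 (add ¬V, V):
            × closes — contains both V and ¬V.
All 7 branches close.
Every branch closed, so the premises entail the conclusion.

Yes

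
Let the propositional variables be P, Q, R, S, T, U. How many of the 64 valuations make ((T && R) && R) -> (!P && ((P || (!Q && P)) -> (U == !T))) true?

56

Initial set: {(((T && R) && R) -> (!P && ((P || (!Q && P)) -> (U == !T))))}.
(((T && R) && R) -> (!P && ((P || (!Q && P)) -> (U == !T)))): β-rule — branch into !((T && R) && R)  //  (!P && ((P || (!Q && P)) -> (U == !T))).
  branch 1 (add !((T && R) && R)):
    !((T && R) && R): β-rule — branch into !(T && R)  //  !R.
      branch 1.1 (add !(T && R)):
        !(T && R): β-rule — branch into !T  //  !R.
          branch 1.1.1 (add !T):
            ○ open, literals {T=false}.
          branch 1.1.2 (add !R):
            ○ open, literals {R=false}.
      branch 1.2 (add !R):
        ○ open, literals {R=false}.
  branch 2 (add (!P && ((P || (!Q && P)) -> (U == !T)))):
    (!P && ((P || (!Q && P)) -> (U == !T))): α-rule — add !P, ((P || (!Q && P)) -> (U == !T)).
    ((P || (!Q && P)) -> (U == !T)): β-rule — branch into !(P || (!Q && P))  //  (U == !T).
      branch 2.1 (add !(P || (!Q && P))):
        !(P || (!Q && P)): α-rule — add !P, !(!Q && P).
        !(!Q && P): β-rule — branch into !!Q  //  !P.
          branch 2.1.1 (add !!Q):
            ○ open, literals {P=false, Q=true}.
          branch 2.1.2 (add !P):
            ○ open, literals {P=false}.
      branch 2.2 (add (U == !T)):
        (U == !T): β-rule — branch into U, !T  //  !U, !!T.
          branch 2.2.1 (add U, !T):
            ○ open, literals {P=false, T=false, U=true}.
          branch 2.2.2 (add !U, !!T):
            ○ open, literals {P=false, T=true, U=false}.
0 branches closed, 7 open.
Each open branch fixes some atoms; the unmentioned ones are free. Counting distinct full assignments: branch {T=false} (P, Q, R, S, U) contributes 32 new; branch {R=false} (P, Q, S, T, U) contributes 16 new; branch {R=false} (P, Q, S, T, U) contributes 0 new; branch {P=false, Q=true} (R, S, T, U) contributes 4 new; branch {P=false} (Q, R, S, T, U) contributes 4 new; branch {P=false, T=false, U=true} (Q, R, S) contributes 0 new; branch {P=false, T=true, U=false} (Q, R, S) contributes 0 new. Total: 56.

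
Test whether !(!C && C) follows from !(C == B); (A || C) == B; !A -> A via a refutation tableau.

Initial set: {T !(C == B); T ((A || C) == B); T (!A -> A); F !(!C && C)}.
F !(!C && C): α-rule — add T !C, T C.
× closes — contains both C and !C.
All 1 branch closes.
Every branch closed, so the premises entail the conclusion.

Yes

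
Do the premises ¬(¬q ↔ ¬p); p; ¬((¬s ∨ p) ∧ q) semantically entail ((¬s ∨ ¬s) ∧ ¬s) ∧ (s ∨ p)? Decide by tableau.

No

Initial set: {T ¬(¬q ↔ ¬p); T p; T ¬((¬s ∨ p) ∧ q); F (((¬s ∨ ¬s) ∧ ¬s) ∧ (s ∨ p))}.
T ¬(¬q ↔ ¬p): β-rule — branch into T ¬q, F ¬p  //  F ¬q, T ¬p.
  branch 1 (add T ¬q, F ¬p):
    T ¬((¬s ∨ p) ∧ q): β-rule — branch into F (¬s ∨ p)  //  F q.
      branch 1.1 (add F (¬s ∨ p)):
        F (¬s ∨ p): α-rule — add F ¬s, F p.
        × closes — contains both p and ¬p.
      branch 1.2 (add F q):
        F (((¬s ∨ ¬s) ∧ ¬s) ∧ (s ∨ p)): β-rule — branch into F ((¬s ∨ ¬s) ∧ ¬s)  //  F (s ∨ p).
          branch 1.2.1 (add F ((¬s ∨ ¬s) ∧ ¬s)):
            F ((¬s ∨ ¬s) ∧ ¬s): β-rule — branch into F (¬s ∨ ¬s)  //  F ¬s.
              branch 1.2.1.1 (add F (¬s ∨ ¬s)):
                F (¬s ∨ ¬s): α-rule — add F ¬s, F ¬s.
                ○ open, literals {p=T, q=F, s=T}.
              branch 1.2.1.2 (add F ¬s):
                ○ open, literals {p=T, q=F, s=T}.
          branch 1.2.2 (add F (s ∨ p)):
            F (s ∨ p): α-rule — add F s, F p.
            × closes — contains both p and ¬p.
  branch 2 (add F ¬q, T ¬p):
    × closes — contains both p and ¬p.
3 branches closed, 2 open.
An open branch gives a countermodel: p=T, q=F, s=T (unmentioned atoms arbitrary); the premises hold there but the conclusion fails.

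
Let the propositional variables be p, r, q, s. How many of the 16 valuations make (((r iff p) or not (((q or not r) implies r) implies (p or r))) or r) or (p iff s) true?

14

Initial set: {T ((((r iff p) or not (((q or not r) implies r) implies (p or r))) or r) or (p iff s))}.
T ((((r iff p) or not (((q or not r) implies r) implies (p or r))) or r) or (p iff s)): β-rule — branch into T (((r iff p) or not (((q or not r) implies r) implies (p or r))) or r)  //  T (p iff s).
  branch 1 (add T (((r iff p) or not (((q or not r) implies r) implies (p or r))) or r)):
    T (((r iff p) or not (((q or not r) implies r) implies (p or r))) or r): β-rule — branch into T ((r iff p) or not (((q or not r) implies r) implies (p or r)))  //  T r.
      branch 1.1 (add T ((r iff p) or not (((q or not r) implies r) implies (p or r)))):
        T ((r iff p) or not (((q or not r) implies r) implies (p or r))): β-rule — branch into T (r iff p)  //  T not (((q or not r) implies r) implies (p or r)).
          branch 1.1.1 (add T (r iff p)):
            T (r iff p): β-rule — branch into T r, T p  //  F r, F p.
              branch 1.1.1.1 (add T r, T p):
                ○ open, literals {p=T, r=T}.
              branch 1.1.1.2 (add F r, F p):
                ○ open, literals {p=F, r=F}.
          branch 1.1.2 (add T not (((q or not r) implies r) implies (p or r))):
            T not (((q or not r) implies r) implies (p or r)): α-rule — add T ((q or not r) implies r), F (p or r).
            F (p or r): α-rule — add F p, F r.
            T ((q or not r) implies r): β-rule — branch into F (q or not r)  //  T r.
              branch 1.1.2.1 (add F (q or not r)):
                F (q or not r): α-rule — add F q, F not r.
                × closes — contains both r and not r.
              branch 1.1.2.2 (add T r):
                × closes — contains both r and not r.
      branch 1.2 (add T r):
        ○ open, literals {r=T}.
  branch 2 (add T (p iff s)):
    T (p iff s): β-rule — branch into T p, T s  //  F p, F s.
      branch 2.1 (add T p, T s):
        ○ open, literals {p=T, s=T}.
      branch 2.2 (add F p, F s):
        ○ open, literals {p=F, s=F}.
2 branches closed, 5 open.
Each open branch fixes some atoms; the unmentioned ones are free. Counting distinct full assignments: branch {p=T, r=T} (q, s) contributes 4 new; branch {p=F, r=F} (q, s) contributes 4 new; branch {r=T} (p, q, s) contributes 4 new; branch {p=T, s=T} (r, q) contributes 2 new; branch {p=F, s=F} (r, q) contributes 0 new. Total: 14.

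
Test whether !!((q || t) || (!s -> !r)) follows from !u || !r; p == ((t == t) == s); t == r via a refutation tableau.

Initial set: {(!u || !r); (p == ((t == t) == s)); (t == r); !!!((q || t) || (!s -> !r))}.
!!!((q || t) || (!s -> !r)): drop double negation, giving !((q || t) || (!s -> !r)).
!((q || t) || (!s -> !r)): α-rule — add !(q || t), !(!s -> !r).
!(q || t): α-rule — add !q, !t.
!(!s -> !r): α-rule — add !s, !!r.
(!u || !r): β-rule — branch into !u  //  !r.
  branch 1 (add !u):
    (p == ((t == t) == s)): β-rule — branch into p, ((t == t) == s)  //  !p, !((t == t) == s).
      branch 1.1 (add p, ((t == t) == s)):
        (t == r): β-rule — branch into t, r  //  !t, !r.
          branch 1.1.1 (add t, r):
            × closes — contains both t and !t.
          branch 1.1.2 (add !t, !r):
            × closes — contains both r and !r.
      branch 1.2 (add !p, !((t == t) == s)):
        (t == r): β-rule — branch into t, r  //  !t, !r.
          branch 1.2.1 (add t, r):
            × closes — contains both t and !t.
          branch 1.2.2 (add !t, !r):
            × closes — contains both r and !r.
  branch 2 (add !r):
    × closes — contains both r and !r.
All 5 branches close.
Every branch closed, so the premises entail the conclusion.

Yes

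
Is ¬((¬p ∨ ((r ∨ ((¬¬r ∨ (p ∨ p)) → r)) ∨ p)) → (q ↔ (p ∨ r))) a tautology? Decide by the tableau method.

Not valid

Assume the negation and expand:
Initial set: {¬¬((¬p ∨ ((r ∨ ((¬¬r ∨ (p ∨ p)) → r)) ∨ p)) → (q ↔ (p ∨ r)))}.
¬¬((¬p ∨ ((r ∨ ((¬¬r ∨ (p ∨ p)) → r)) ∨ p)) → (q ↔ (p ∨ r))): β-rule — branch into ¬(¬p ∨ ((r ∨ ((¬¬r ∨ (p ∨ p)) → r)) ∨ p))  //  (q ↔ (p ∨ r)).
  branch 1 (add ¬(¬p ∨ ((r ∨ ((¬¬r ∨ (p ∨ p)) → r)) ∨ p))):
    ¬(¬p ∨ ((r ∨ ((¬¬r ∨ (p ∨ p)) → r)) ∨ p)): α-rule — add ¬¬p, ¬((r ∨ ((¬¬r ∨ (p ∨ p)) → r)) ∨ p).
    ¬((r ∨ ((¬¬r ∨ (p ∨ p)) → r)) ∨ p): α-rule — add ¬(r ∨ ((¬¬r ∨ (p ∨ p)) → r)), ¬p.
    × closes — contains both p and ¬p.
  branch 2 (add (q ↔ (p ∨ r))):
    (q ↔ (p ∨ r)): β-rule — branch into q, (p ∨ r)  //  ¬q, ¬(p ∨ r).
      branch 2.1 (add q, (p ∨ r)):
        (p ∨ r): β-rule — branch into p  //  r.
          branch 2.1.1 (add p):
            ○ open, literals {p=T, q=T}.
          branch 2.1.2 (add r):
            ○ open, literals {q=T, r=T}.
      branch 2.2 (add ¬q, ¬(p ∨ r)):
        ¬(p ∨ r): α-rule — add ¬p, ¬r.
        ○ open, literals {p=F, q=F, r=F}.
1 branch closed, 3 open.
An open branch gives a countermodel: p=T, q=T (unmentioned atoms arbitrary); under it the original formula is false.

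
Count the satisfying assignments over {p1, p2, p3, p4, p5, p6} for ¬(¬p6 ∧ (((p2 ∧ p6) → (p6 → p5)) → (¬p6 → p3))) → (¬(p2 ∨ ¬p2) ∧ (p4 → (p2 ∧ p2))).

Initial set: {(¬(¬p6 ∧ (((p2 ∧ p6) → (p6 → p5)) → (¬p6 → p3))) → (¬(p2 ∨ ¬p2) ∧ (p4 → (p2 ∧ p2))))}.
(¬(¬p6 ∧ (((p2 ∧ p6) → (p6 → p5)) → (¬p6 → p3))) → (¬(p2 ∨ ¬p2) ∧ (p4 → (p2 ∧ p2)))): β-rule — branch into ¬¬(¬p6 ∧ (((p2 ∧ p6) → (p6 → p5)) → (¬p6 → p3)))  //  (¬(p2 ∨ ¬p2) ∧ (p4 → (p2 ∧ p2))).
  branch 1 (add ¬¬(¬p6 ∧ (((p2 ∧ p6) → (p6 → p5)) → (¬p6 → p3)))):
    ¬¬(¬p6 ∧ (((p2 ∧ p6) → (p6 → p5)) → (¬p6 → p3))): α-rule — add ¬p6, (((p2 ∧ p6) → (p6 → p5)) → (¬p6 → p3)).
    (((p2 ∧ p6) → (p6 → p5)) → (¬p6 → p3)): β-rule — branch into ¬((p2 ∧ p6) → (p6 → p5))  //  (¬p6 → p3).
      branch 1.1 (add ¬((p2 ∧ p6) → (p6 → p5))):
        ¬((p2 ∧ p6) → (p6 → p5)): α-rule — add (p2 ∧ p6), ¬(p6 → p5).
        (p2 ∧ p6): α-rule — add p2, p6.
        × closes — contains both p6 and ¬p6.
      branch 1.2 (add (¬p6 → p3)):
        (¬p6 → p3): β-rule — branch into ¬¬p6  //  p3.
          branch 1.2.1 (add ¬¬p6):
            × closes — contains both p6 and ¬p6.
          branch 1.2.2 (add p3):
            ○ open, literals {p3=T, p6=F}.
  branch 2 (add (¬(p2 ∨ ¬p2) ∧ (p4 → (p2 ∧ p2)))):
    (¬(p2 ∨ ¬p2) ∧ (p4 → (p2 ∧ p2))): α-rule — add ¬(p2 ∨ ¬p2), (p4 → (p2 ∧ p2)).
    ¬(p2 ∨ ¬p2): α-rule — add ¬p2, ¬¬p2.
    × closes — contains both p2 and ¬p2.
3 branches closed, 1 open.
Each open branch fixes some atoms; the unmentioned ones are free. Counting distinct full assignments: branch {p3=T, p6=F} (p1, p2, p4, p5) contributes 16 new. Total: 16.

16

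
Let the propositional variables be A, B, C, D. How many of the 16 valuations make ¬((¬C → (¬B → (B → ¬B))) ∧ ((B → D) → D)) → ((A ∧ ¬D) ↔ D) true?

14

Initial set: {(¬((¬C → (¬B → (B → ¬B))) ∧ ((B → D) → D)) → ((A ∧ ¬D) ↔ D))}.
(¬((¬C → (¬B → (B → ¬B))) ∧ ((B → D) → D)) → ((A ∧ ¬D) ↔ D)): β-rule — branch into ¬¬((¬C → (¬B → (B → ¬B))) ∧ ((B → D) → D))  //  ((A ∧ ¬D) ↔ D).
  branch 1 (add ¬¬((¬C → (¬B → (B → ¬B))) ∧ ((B → D) → D))):
    ¬¬((¬C → (¬B → (B → ¬B))) ∧ ((B → D) → D)): α-rule — add (¬C → (¬B → (B → ¬B))), ((B → D) → D).
    (¬C → (¬B → (B → ¬B))): β-rule — branch into ¬¬C  //  (¬B → (B → ¬B)).
      branch 1.1 (add ¬¬C):
        ((B → D) → D): β-rule — branch into ¬(B → D)  //  D.
          branch 1.1.1 (add ¬(B → D)):
            ¬(B → D): α-rule — add B, ¬D.
            ○ open, literals {B=T, C=T, D=F}.
          branch 1.1.2 (add D):
            ○ open, literals {C=T, D=T}.
      branch 1.2 (add (¬B → (B → ¬B))):
        ((B → D) → D): β-rule — branch into ¬(B → D)  //  D.
          branch 1.2.1 (add ¬(B → D)):
            ¬(B → D): α-rule — add B, ¬D.
            (¬B → (B → ¬B)): β-rule — branch into ¬¬B  //  (B → ¬B).
              branch 1.2.1.1 (add ¬¬B):
                ○ open, literals {B=T, D=F}.
              branch 1.2.1.2 (add (B → ¬B)):
                (B → ¬B): β-rule — branch into ¬B  //  ¬B.
                  branch 1.2.1.2.1 (add ¬B):
                    × closes — contains both B and ¬B.
                  branch 1.2.1.2.2 (add ¬B):
                    × closes — contains both B and ¬B.
          branch 1.2.2 (add D):
            (¬B → (B → ¬B)): β-rule — branch into ¬¬B  //  (B → ¬B).
              branch 1.2.2.1 (add ¬¬B):
                ○ open, literals {B=T, D=T}.
              branch 1.2.2.2 (add (B → ¬B)):
                (B → ¬B): β-rule — branch into ¬B  //  ¬B.
                  branch 1.2.2.2.1 (add ¬B):
                    ○ open, literals {B=F, D=T}.
                  branch 1.2.2.2.2 (add ¬B):
                    ○ open, literals {B=F, D=T}.
  branch 2 (add ((A ∧ ¬D) ↔ D)):
    ((A ∧ ¬D) ↔ D): β-rule — branch into (A ∧ ¬D), D  //  ¬(A ∧ ¬D), ¬D.
      branch 2.1 (add (A ∧ ¬D), D):
        (A ∧ ¬D): α-rule — add A, ¬D.
        × closes — contains both D and ¬D.
      branch 2.2 (add ¬(A ∧ ¬D), ¬D):
        ¬(A ∧ ¬D): β-rule — branch into ¬A  //  ¬¬D.
          branch 2.2.1 (add ¬A):
            ○ open, literals {A=F, D=F}.
          branch 2.2.2 (add ¬¬D):
            × closes — contains both D and ¬D.
4 branches closed, 7 open.
Each open branch fixes some atoms; the unmentioned ones are free. Counting distinct full assignments: branch {B=T, C=T, D=F} (A) contributes 2 new; branch {C=T, D=T} (A, B) contributes 4 new; branch {B=T, D=F} (A, C) contributes 2 new; branch {B=T, D=T} (A, C) contributes 2 new; branch {B=F, D=T} (A, C) contributes 2 new; branch {B=F, D=T} (A, C) contributes 0 new; branch {A=F, D=F} (B, C) contributes 2 new. Total: 14.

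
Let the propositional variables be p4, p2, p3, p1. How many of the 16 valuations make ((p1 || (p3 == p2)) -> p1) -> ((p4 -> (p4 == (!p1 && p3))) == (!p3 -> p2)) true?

Initial set: {(((p1 || (p3 == p2)) -> p1) -> ((p4 -> (p4 == (!p1 && p3))) == (!p3 -> p2)))}.
(((p1 || (p3 == p2)) -> p1) -> ((p4 -> (p4 == (!p1 && p3))) == (!p3 -> p2))): β-rule — branch into !((p1 || (p3 == p2)) -> p1)  //  ((p4 -> (p4 == (!p1 && p3))) == (!p3 -> p2)).
  branch 1 (add !((p1 || (p3 == p2)) -> p1)):
    !((p1 || (p3 == p2)) -> p1): α-rule — add (p1 || (p3 == p2)), !p1.
    (p1 || (p3 == p2)): β-rule — branch into p1  //  (p3 == p2).
      branch 1.1 (add p1):
        × closes — contains both p1 and !p1.
      branch 1.2 (add (p3 == p2)):
        (p3 == p2): β-rule — branch into p3, p2  //  !p3, !p2.
          branch 1.2.1 (add p3, p2):
            ○ open, literals {p1=false, p2=true, p3=true}.
          branch 1.2.2 (add !p3, !p2):
            ○ open, literals {p1=false, p2=false, p3=false}.
  branch 2 (add ((p4 -> (p4 == (!p1 && p3))) == (!p3 -> p2))):
    ((p4 -> (p4 == (!p1 && p3))) == (!p3 -> p2)): β-rule — branch into (p4 -> (p4 == (!p1 && p3))), (!p3 -> p2)  //  !(p4 -> (p4 == (!p1 && p3))), !(!p3 -> p2).
      branch 2.1 (add (p4 -> (p4 == (!p1 && p3))), (!p3 -> p2)):
        (p4 -> (p4 == (!p1 && p3))): β-rule — branch into !p4  //  (p4 == (!p1 && p3)).
          branch 2.1.1 (add !p4):
            (!p3 -> p2): β-rule — branch into !!p3  //  p2.
              branch 2.1.1.1 (add !!p3):
                ○ open, literals {p3=true, p4=false}.
              branch 2.1.1.2 (add p2):
                ○ open, literals {p2=true, p4=false}.
          branch 2.1.2 (add (p4 == (!p1 && p3))):
            (!p3 -> p2): β-rule — branch into !!p3  //  p2.
              branch 2.1.2.1 (add !!p3):
                (p4 == (!p1 && p3)): β-rule — branch into p4, (!p1 && p3)  //  !p4, !(!p1 && p3).
                  branch 2.1.2.1.1 (add p4, (!p1 && p3)):
                    (!p1 && p3): α-rule — add !p1, p3.
                    ○ open, literals {p1=false, p3=true, p4=true}.
                  branch 2.1.2.1.2 (add !p4, !(!p1 && p3)):
                    !(!p1 && p3): β-rule — branch into !!p1  //  !p3.
                      branch 2.1.2.1.2.1 (add !!p1):
                        ○ open, literals {p1=true, p3=true, p4=false}.
                      branch 2.1.2.1.2.2 (add !p3):
                        × closes — contains both p3 and !p3.
              branch 2.1.2.2 (add p2):
                (p4 == (!p1 && p3)): β-rule — branch into p4, (!p1 && p3)  //  !p4, !(!p1 && p3).
                  branch 2.1.2.2.1 (add p4, (!p1 && p3)):
                    (!p1 && p3): α-rule — add !p1, p3.
                    ○ open, literals {p1=false, p2=true, p3=true, p4=true}.
                  branch 2.1.2.2.2 (add !p4, !(!p1 && p3)):
                    !(!p1 && p3): β-rule — branch into !!p1  //  !p3.
                      branch 2.1.2.2.2.1 (add !!p1):
                        ○ open, literals {p1=true, p2=true, p4=false}.
                      branch 2.1.2.2.2.2 (add !p3):
                        ○ open, literals {p2=true, p3=false, p4=false}.
      branch 2.2 (add !(p4 -> (p4 == (!p1 && p3))), !(!p3 -> p2)):
        !(p4 -> (p4 == (!p1 && p3))): α-rule — add p4, !(p4 == (!p1 && p3)).
        !(!p3 -> p2): α-rule — add !p3, !p2.
        !(p4 == (!p1 && p3)): β-rule — branch into p4, !(!p1 && p3)  //  !p4, (!p1 && p3).
          branch 2.2.1 (add p4, !(!p1 && p3)):
            !(!p1 && p3): β-rule — branch into !!p1  //  !p3.
              branch 2.2.1.1 (add !!p1):
                ○ open, literals {p1=true, p2=false, p3=false, p4=true}.
              branch 2.2.1.2 (add !p3):
                ○ open, literals {p2=false, p3=false, p4=true}.
          branch 2.2.2 (add !p4, (!p1 && p3)):
            × closes — contains both p4 and !p4.
3 branches closed, 11 open.
Each open branch fixes some atoms; the unmentioned ones are free. Counting distinct full assignments: branch {p1=false, p2=true, p3=true} (p4) contributes 2 new; branch {p1=false, p2=false, p3=false} (p4) contributes 2 new; branch {p3=true, p4=false} (p2, p1) contributes 3 new; branch {p2=true, p4=false} (p3, p1) contributes 2 new; branch {p1=false, p3=true, p4=true} (p2) contributes 1 new; branch {p1=true, p3=true, p4=false} (p2) contributes 0 new; branch {p1=false, p2=true, p3=true, p4=true} (none free) contributes 0 new; branch {p1=true, p2=true, p4=false} (p3) contributes 0 new; branch {p2=true, p3=false, p4=false} (p1) contributes 0 new; branch {p1=true, p2=false, p3=false, p4=true} (none free) contributes 1 new; branch {p2=false, p3=false, p4=true} (p1) contributes 0 new. Total: 11.

11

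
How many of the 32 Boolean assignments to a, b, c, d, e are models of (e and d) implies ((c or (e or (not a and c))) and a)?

Initial set: {((e and d) implies ((c or (e or (not a and c))) and a))}.
((e and d) implies ((c or (e or (not a and c))) and a)): β-rule — branch into not (e and d)  //  ((c or (e or (not a and c))) and a).
  branch 1 (add not (e and d)):
    not (e and d): β-rule — branch into not e  //  not d.
      branch 1.1 (add not e):
        ○ open, literals {e=false}.
      branch 1.2 (add not d):
        ○ open, literals {d=false}.
  branch 2 (add ((c or (e or (not a and c))) and a)):
    ((c or (e or (not a and c))) and a): α-rule — add (c or (e or (not a and c))), a.
    (c or (e or (not a and c))): β-rule — branch into c  //  (e or (not a and c)).
      branch 2.1 (add c):
        ○ open, literals {a=true, c=true}.
      branch 2.2 (add (e or (not a and c))):
        (e or (not a and c)): β-rule — branch into e  //  (not a and c).
          branch 2.2.1 (add e):
            ○ open, literals {a=true, e=true}.
          branch 2.2.2 (add (not a and c)):
            (not a and c): α-rule — add not a, c.
            × closes — contains both a and not a.
1 branch closed, 4 open.
Each open branch fixes some atoms; the unmentioned ones are free. Counting distinct full assignments: branch {e=false} (a, b, c, d) contributes 16 new; branch {d=false} (a, b, c, e) contributes 8 new; branch {a=true, c=true} (b, d, e) contributes 2 new; branch {a=true, e=true} (b, c, d) contributes 2 new. Total: 28.

28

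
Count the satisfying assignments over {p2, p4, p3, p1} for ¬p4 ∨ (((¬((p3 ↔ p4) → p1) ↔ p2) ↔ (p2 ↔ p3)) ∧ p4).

Initial set: {T (¬p4 ∨ (((¬((p3 ↔ p4) → p1) ↔ p2) ↔ (p2 ↔ p3)) ∧ p4))}.
T (¬p4 ∨ (((¬((p3 ↔ p4) → p1) ↔ p2) ↔ (p2 ↔ p3)) ∧ p4)): β-rule — branch into T ¬p4  //  T (((¬((p3 ↔ p4) → p1) ↔ p2) ↔ (p2 ↔ p3)) ∧ p4).
  branch 1 (add T ¬p4):
    ○ open, literals {p4=false}.
  branch 2 (add T (((¬((p3 ↔ p4) → p1) ↔ p2) ↔ (p2 ↔ p3)) ∧ p4)):
    T (((¬((p3 ↔ p4) → p1) ↔ p2) ↔ (p2 ↔ p3)) ∧ p4): α-rule — add T ((¬((p3 ↔ p4) → p1) ↔ p2) ↔ (p2 ↔ p3)), T p4.
    T ((¬((p3 ↔ p4) → p1) ↔ p2) ↔ (p2 ↔ p3)): β-rule — branch into T (¬((p3 ↔ p4) → p1) ↔ p2), T (p2 ↔ p3)  //  F (¬((p3 ↔ p4) → p1) ↔ p2), F (p2 ↔ p3).
      branch 2.1 (add T (¬((p3 ↔ p4) → p1) ↔ p2), T (p2 ↔ p3)):
        T (¬((p3 ↔ p4) → p1) ↔ p2): β-rule — branch into T ¬((p3 ↔ p4) → p1), T p2  //  F ¬((p3 ↔ p4) → p1), F p2.
          branch 2.1.1 (add T ¬((p3 ↔ p4) → p1), T p2):
            T ¬((p3 ↔ p4) → p1): α-rule — add T (p3 ↔ p4), F p1.
            T (p2 ↔ p3): β-rule — branch into T p2, T p3  //  F p2, F p3.
              branch 2.1.1.1 (add T p2, T p3):
                T (p3 ↔ p4): β-rule — branch into T p3, T p4  //  F p3, F p4.
                  branch 2.1.1.1.1 (add T p3, T p4):
                    ○ open, literals {p1=false, p2=true, p3=true, p4=true}.
                  branch 2.1.1.1.2 (add F p3, F p4):
                    × closes — contains both p3 and ¬p3.
              branch 2.1.1.2 (add F p2, F p3):
                × closes — contains both p2 and ¬p2.
          branch 2.1.2 (add F ¬((p3 ↔ p4) → p1), F p2):
            T (p2 ↔ p3): β-rule — branch into T p2, T p3  //  F p2, F p3.
              branch 2.1.2.1 (add T p2, T p3):
                × closes — contains both p2 and ¬p2.
              branch 2.1.2.2 (add F p2, F p3):
                F ¬((p3 ↔ p4) → p1): β-rule — branch into F (p3 ↔ p4)  //  T p1.
                  branch 2.1.2.2.1 (add F (p3 ↔ p4)):
                    F (p3 ↔ p4): β-rule — branch into T p3, F p4  //  F p3, T p4.
                      branch 2.1.2.2.1.1 (add T p3, F p4):
                        × closes — contains both p3 and ¬p3.
                      branch 2.1.2.2.1.2 (add F p3, T p4):
                        ○ open, literals {p2=false, p3=false, p4=true}.
                  branch 2.1.2.2.2 (add T p1):
                    ○ open, literals {p1=true, p2=false, p3=false, p4=true}.
      branch 2.2 (add F (¬((p3 ↔ p4) → p1) ↔ p2), F (p2 ↔ p3)):
        F (¬((p3 ↔ p4) → p1) ↔ p2): β-rule — branch into T ¬((p3 ↔ p4) → p1), F p2  //  F ¬((p3 ↔ p4) → p1), T p2.
          branch 2.2.1 (add T ¬((p3 ↔ p4) → p1), F p2):
            T ¬((p3 ↔ p4) → p1): α-rule — add T (p3 ↔ p4), F p1.
            F (p2 ↔ p3): β-rule — branch into T p2, F p3  //  F p2, T p3.
              branch 2.2.1.1 (add T p2, F p3):
                × closes — contains both p2 and ¬p2.
              branch 2.2.1.2 (add F p2, T p3):
                T (p3 ↔ p4): β-rule — branch into T p3, T p4  //  F p3, F p4.
                  branch 2.2.1.2.1 (add T p3, T p4):
                    ○ open, literals {p1=false, p2=false, p3=true, p4=true}.
                  branch 2.2.1.2.2 (add F p3, F p4):
                    × closes — contains both p3 and ¬p3.
          branch 2.2.2 (add F ¬((p3 ↔ p4) → p1), T p2):
            F (p2 ↔ p3): β-rule — branch into T p2, F p3  //  F p2, T p3.
              branch 2.2.2.1 (add T p2, F p3):
                F ¬((p3 ↔ p4) → p1): β-rule — branch into F (p3 ↔ p4)  //  T p1.
                  branch 2.2.2.1.1 (add F (p3 ↔ p4)):
                    F (p3 ↔ p4): β-rule — branch into T p3, F p4  //  F p3, T p4.
                      branch 2.2.2.1.1.1 (add T p3, F p4):
                        × closes — contains both p3 and ¬p3.
                      branch 2.2.2.1.1.2 (add F p3, T p4):
                        ○ open, literals {p2=true, p3=false, p4=true}.
                  branch 2.2.2.1.2 (add T p1):
                    ○ open, literals {p1=true, p2=true, p3=false, p4=true}.
              branch 2.2.2.2 (add F p2, T p3):
                × closes — contains both p2 and ¬p2.
8 branches closed, 7 open.
Each open branch fixes some atoms; the unmentioned ones are free. Counting distinct full assignments: branch {p4=false} (p2, p3, p1) contributes 8 new; branch {p1=false, p2=true, p3=true, p4=true} (none free) contributes 1 new; branch {p2=false, p3=false, p4=true} (p1) contributes 2 new; branch {p1=true, p2=false, p3=false, p4=true} (none free) contributes 0 new; branch {p1=false, p2=false, p3=true, p4=true} (none free) contributes 1 new; branch {p2=true, p3=false, p4=true} (p1) contributes 2 new; branch {p1=true, p2=true, p3=false, p4=true} (none free) contributes 0 new. Total: 14.

14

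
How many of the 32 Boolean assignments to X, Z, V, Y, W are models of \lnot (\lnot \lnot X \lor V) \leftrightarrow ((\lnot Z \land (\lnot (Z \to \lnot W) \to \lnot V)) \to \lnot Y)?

12

Initial set: {T (\lnot (\lnot \lnot X \lor V) \leftrightarrow ((\lnot Z \land (\lnot (Z \to \lnot W) \to \lnot V)) \to \lnot Y))}.
T (\lnot (\lnot \lnot X \lor V) \leftrightarrow ((\lnot Z \land (\lnot (Z \to \lnot W) \to \lnot V)) \to \lnot Y)): β-rule — branch into T \lnot (\lnot \lnot X \lor V), T ((\lnot Z \land (\lnot (Z \to \lnot W) \to \lnot V)) \to \lnot Y)  //  F \lnot (\lnot \lnot X \lor V), F ((\lnot Z \land (\lnot (Z \to \lnot W) \to \lnot V)) \to \lnot Y).
  branch 1 (add T \lnot (\lnot \lnot X \lor V), T ((\lnot Z \land (\lnot (Z \to \lnot W) \to \lnot V)) \to \lnot Y)):
    T \lnot (\lnot \lnot X \lor V): α-rule — add F \lnot \lnot X, F V.
    F \lnot \lnot X: drop double negation, giving F X.
    T ((\lnot Z \land (\lnot (Z \to \lnot W) \to \lnot V)) \to \lnot Y): β-rule — branch into F (\lnot Z \land (\lnot (Z \to \lnot W) \to \lnot V))  //  T \lnot Y.
      branch 1.1 (add F (\lnot Z \land (\lnot (Z \to \lnot W) \to \lnot V))):
        F (\lnot Z \land (\lnot (Z \to \lnot W) \to \lnot V)): β-rule — branch into F \lnot Z  //  F (\lnot (Z \to \lnot W) \to \lnot V).
          branch 1.1.1 (add F \lnot Z):
            ○ open, literals {V=F, X=F, Z=T}.
          branch 1.1.2 (add F (\lnot (Z \to \lnot W) \to \lnot V)):
            F (\lnot (Z \to \lnot W) \to \lnot V): α-rule — add T \lnot (Z \to \lnot W), F \lnot V.
            × closes — contains both V and \lnot V.
      branch 1.2 (add T \lnot Y):
        ○ open, literals {V=F, X=F, Y=F}.
  branch 2 (add F \lnot (\lnot \lnot X \lor V), F ((\lnot Z \land (\lnot (Z \to \lnot W) \to \lnot V)) \to \lnot Y)):
    F ((\lnot Z \land (\lnot (Z \to \lnot W) \to \lnot V)) \to \lnot Y): α-rule — add T (\lnot Z \land (\lnot (Z \to \lnot W) \to \lnot V)), F \lnot Y.
    T (\lnot Z \land (\lnot (Z \to \lnot W) \to \lnot V)): α-rule — add T \lnot Z, T (\lnot (Z \to \lnot W) \to \lnot V).
    F \lnot (\lnot \lnot X \lor V): β-rule — branch into T \lnot \lnot X  //  T V.
      branch 2.1 (add T \lnot \lnot X):
        T \lnot \lnot X: drop double negation, giving T X.
        T (\lnot (Z \to \lnot W) \to \lnot V): β-rule — branch into F \lnot (Z \to \lnot W)  //  T \lnot V.
          branch 2.1.1 (add F \lnot (Z \to \lnot W)):
            F \lnot (Z \to \lnot W): β-rule — branch into F Z  //  T \lnot W.
              branch 2.1.1.1 (add F Z):
                ○ open, literals {X=T, Y=T, Z=F}.
              branch 2.1.1.2 (add T \lnot W):
                ○ open, literals {W=F, X=T, Y=T, Z=F}.
          branch 2.1.2 (add T \lnot V):
            ○ open, literals {V=F, X=T, Y=T, Z=F}.
      branch 2.2 (add T V):
        T (\lnot (Z \to \lnot W) \to \lnot V): β-rule — branch into F \lnot (Z \to \lnot W)  //  T \lnot V.
          branch 2.2.1 (add F \lnot (Z \to \lnot W)):
            F \lnot (Z \to \lnot W): β-rule — branch into F Z  //  T \lnot W.
              branch 2.2.1.1 (add F Z):
                ○ open, literals {V=T, Y=T, Z=F}.
              branch 2.2.1.2 (add T \lnot W):
                ○ open, literals {V=T, W=F, Y=T, Z=F}.
          branch 2.2.2 (add T \lnot V):
            × closes — contains both V and \lnot V.
2 branches closed, 7 open.
Each open branch fixes some atoms; the unmentioned ones are free. Counting distinct full assignments: branch {V=F, X=F, Z=T} (Y, W) contributes 4 new; branch {V=F, X=F, Y=F} (Z, W) contributes 2 new; branch {X=T, Y=T, Z=F} (V, W) contributes 4 new; branch {W=F, X=T, Y=T, Z=F} (V) contributes 0 new; branch {V=F, X=T, Y=T, Z=F} (W) contributes 0 new; branch {V=T, Y=T, Z=F} (X, W) contributes 2 new; branch {V=T, W=F, Y=T, Z=F} (X) contributes 0 new. Total: 12.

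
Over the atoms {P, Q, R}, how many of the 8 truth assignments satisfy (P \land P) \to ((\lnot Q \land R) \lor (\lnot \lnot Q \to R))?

Initial set: {((P \land P) \to ((\lnot Q \land R) \lor (\lnot \lnot Q \to R)))}.
((P \land P) \to ((\lnot Q \land R) \lor (\lnot \lnot Q \to R))): β-rule — branch into \lnot (P \land P)  //  ((\lnot Q \land R) \lor (\lnot \lnot Q \to R)).
  branch 1 (add \lnot (P \land P)):
    \lnot (P \land P): β-rule — branch into \lnot P  //  \lnot P.
      branch 1.1 (add \lnot P):
        ○ open, literals {P=0}.
      branch 1.2 (add \lnot P):
        ○ open, literals {P=0}.
  branch 2 (add ((\lnot Q \land R) \lor (\lnot \lnot Q \to R))):
    ((\lnot Q \land R) \lor (\lnot \lnot Q \to R)): β-rule — branch into (\lnot Q \land R)  //  (\lnot \lnot Q \to R).
      branch 2.1 (add (\lnot Q \land R)):
        (\lnot Q \land R): α-rule — add \lnot Q, R.
        ○ open, literals {Q=0, R=1}.
      branch 2.2 (add (\lnot \lnot Q \to R)):
        (\lnot \lnot Q \to R): β-rule — branch into \lnot \lnot \lnot Q  //  R.
          branch 2.2.1 (add \lnot \lnot \lnot Q):
            \lnot \lnot \lnot Q: drop double negation, giving \lnot Q.
            ○ open, literals {Q=0}.
          branch 2.2.2 (add R):
            ○ open, literals {R=1}.
0 branches closed, 5 open.
Each open branch fixes some atoms; the unmentioned ones are free. Counting distinct full assignments: branch {P=0} (Q, R) contributes 4 new; branch {P=0} (Q, R) contributes 0 new; branch {Q=0, R=1} (P) contributes 1 new; branch {Q=0} (P, R) contributes 1 new; branch {R=1} (P, Q) contributes 1 new. Total: 7.

7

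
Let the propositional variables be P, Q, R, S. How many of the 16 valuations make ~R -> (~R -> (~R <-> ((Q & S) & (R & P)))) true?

Initial set: {(~R -> (~R -> (~R <-> ((Q & S) & (R & P)))))}.
(~R -> (~R -> (~R <-> ((Q & S) & (R & P))))): β-rule — branch into ~~R  //  (~R -> (~R <-> ((Q & S) & (R & P)))).
  branch 1 (add ~~R):
    ○ open, literals {R=true}.
  branch 2 (add (~R -> (~R <-> ((Q & S) & (R & P))))):
    (~R -> (~R <-> ((Q & S) & (R & P)))): β-rule — branch into ~~R  //  (~R <-> ((Q & S) & (R & P))).
      branch 2.1 (add ~~R):
        ○ open, literals {R=true}.
      branch 2.2 (add (~R <-> ((Q & S) & (R & P)))):
        (~R <-> ((Q & S) & (R & P))): β-rule — branch into ~R, ((Q & S) & (R & P))  //  ~~R, ~((Q & S) & (R & P)).
          branch 2.2.1 (add ~R, ((Q & S) & (R & P))):
            ((Q & S) & (R & P)): α-rule — add (Q & S), (R & P).
            (Q & S): α-rule — add Q, S.
            (R & P): α-rule — add R, P.
            × closes — contains both R and ~R.
          branch 2.2.2 (add ~~R, ~((Q & S) & (R & P))):
            ~((Q & S) & (R & P)): β-rule — branch into ~(Q & S)  //  ~(R & P).
              branch 2.2.2.1 (add ~(Q & S)):
                ~(Q & S): β-rule — branch into ~Q  //  ~S.
                  branch 2.2.2.1.1 (add ~Q):
                    ○ open, literals {Q=false, R=true}.
                  branch 2.2.2.1.2 (add ~S):
                    ○ open, literals {R=true, S=false}.
              branch 2.2.2.2 (add ~(R & P)):
                ~(R & P): β-rule — branch into ~R  //  ~P.
                  branch 2.2.2.2.1 (add ~R):
                    × closes — contains both R and ~R.
                  branch 2.2.2.2.2 (add ~P):
                    ○ open, literals {P=false, R=true}.
2 branches closed, 5 open.
Each open branch fixes some atoms; the unmentioned ones are free. Counting distinct full assignments: branch {R=true} (P, Q, S) contributes 8 new; branch {R=true} (P, Q, S) contributes 0 new; branch {Q=false, R=true} (P, S) contributes 0 new; branch {R=true, S=false} (P, Q) contributes 0 new; branch {P=false, R=true} (Q, S) contributes 0 new. Total: 8.

8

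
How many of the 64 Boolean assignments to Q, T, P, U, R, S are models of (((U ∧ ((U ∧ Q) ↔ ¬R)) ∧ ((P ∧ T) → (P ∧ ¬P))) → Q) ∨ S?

61

Initial set: {T ((((U ∧ ((U ∧ Q) ↔ ¬R)) ∧ ((P ∧ T) → (P ∧ ¬P))) → Q) ∨ S)}.
T ((((U ∧ ((U ∧ Q) ↔ ¬R)) ∧ ((P ∧ T) → (P ∧ ¬P))) → Q) ∨ S): β-rule — branch into T (((U ∧ ((U ∧ Q) ↔ ¬R)) ∧ ((P ∧ T) → (P ∧ ¬P))) → Q)  //  T S.
  branch 1 (add T (((U ∧ ((U ∧ Q) ↔ ¬R)) ∧ ((P ∧ T) → (P ∧ ¬P))) → Q)):
    T (((U ∧ ((U ∧ Q) ↔ ¬R)) ∧ ((P ∧ T) → (P ∧ ¬P))) → Q): β-rule — branch into F ((U ∧ ((U ∧ Q) ↔ ¬R)) ∧ ((P ∧ T) → (P ∧ ¬P)))  //  T Q.
      branch 1.1 (add F ((U ∧ ((U ∧ Q) ↔ ¬R)) ∧ ((P ∧ T) → (P ∧ ¬P)))):
        F ((U ∧ ((U ∧ Q) ↔ ¬R)) ∧ ((P ∧ T) → (P ∧ ¬P))): β-rule — branch into F (U ∧ ((U ∧ Q) ↔ ¬R))  //  F ((P ∧ T) → (P ∧ ¬P)).
          branch 1.1.1 (add F (U ∧ ((U ∧ Q) ↔ ¬R))):
            F (U ∧ ((U ∧ Q) ↔ ¬R)): β-rule — branch into F U  //  F ((U ∧ Q) ↔ ¬R).
              branch 1.1.1.1 (add F U):
                ○ open, literals {U=F}.
              branch 1.1.1.2 (add F ((U ∧ Q) ↔ ¬R)):
                F ((U ∧ Q) ↔ ¬R): β-rule — branch into T (U ∧ Q), F ¬R  //  F (U ∧ Q), T ¬R.
                  branch 1.1.1.2.1 (add T (U ∧ Q), F ¬R):
                    T (U ∧ Q): α-rule — add T U, T Q.
                    ○ open, literals {Q=T, R=T, U=T}.
                  branch 1.1.1.2.2 (add F (U ∧ Q), T ¬R):
                    F (U ∧ Q): β-rule — branch into F U  //  F Q.
                      branch 1.1.1.2.2.1 (add F U):
                        ○ open, literals {R=F, U=F}.
                      branch 1.1.1.2.2.2 (add F Q):
                        ○ open, literals {Q=F, R=F}.
          branch 1.1.2 (add F ((P ∧ T) → (P ∧ ¬P))):
            F ((P ∧ T) → (P ∧ ¬P)): α-rule — add T (P ∧ T), F (P ∧ ¬P).
            T (P ∧ T): α-rule — add T P, T T.
            F (P ∧ ¬P): β-rule — branch into F P  //  F ¬P.
              branch 1.1.2.1 (add F P):
                × closes — contains both P and ¬P.
              branch 1.1.2.2 (add F ¬P):
                ○ open, literals {P=T, T=T}.
      branch 1.2 (add T Q):
        ○ open, literals {Q=T}.
  branch 2 (add T S):
    ○ open, literals {S=T}.
1 branch closed, 7 open.
Each open branch fixes some atoms; the unmentioned ones are free. Counting distinct full assignments: branch {U=F} (Q, T, P, R, S) contributes 32 new; branch {Q=T, R=T, U=T} (T, P, S) contributes 8 new; branch {R=F, U=F} (Q, T, P, S) contributes 0 new; branch {Q=F, R=F} (T, P, U, S) contributes 8 new; branch {P=T, T=T} (Q, U, R, S) contributes 4 new; branch {Q=T} (T, P, U, R, S) contributes 6 new; branch {S=T} (Q, T, P, U, R) contributes 3 new. Total: 61.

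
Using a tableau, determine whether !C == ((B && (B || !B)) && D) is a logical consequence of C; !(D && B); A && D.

Yes

Initial set: {C; !(D && B); (A && D); !(!C == ((B && (B || !B)) && D))}.
(A && D): α-rule — add A, D.
!(D && B): β-rule — branch into !D  //  !B.
  branch 1 (add !D):
    × closes — contains both D and !D.
  branch 2 (add !B):
    !(!C == ((B && (B || !B)) && D)): β-rule — branch into !C, !((B && (B || !B)) && D)  //  !!C, ((B && (B || !B)) && D).
      branch 2.1 (add !C, !((B && (B || !B)) && D)):
        × closes — contains both C and !C.
      branch 2.2 (add !!C, ((B && (B || !B)) && D)):
        ((B && (B || !B)) && D): α-rule — add (B && (B || !B)), D.
        (B && (B || !B)): α-rule — add B, (B || !B).
        × closes — contains both B and !B.
All 3 branches close.
Every branch closed, so the premises entail the conclusion.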